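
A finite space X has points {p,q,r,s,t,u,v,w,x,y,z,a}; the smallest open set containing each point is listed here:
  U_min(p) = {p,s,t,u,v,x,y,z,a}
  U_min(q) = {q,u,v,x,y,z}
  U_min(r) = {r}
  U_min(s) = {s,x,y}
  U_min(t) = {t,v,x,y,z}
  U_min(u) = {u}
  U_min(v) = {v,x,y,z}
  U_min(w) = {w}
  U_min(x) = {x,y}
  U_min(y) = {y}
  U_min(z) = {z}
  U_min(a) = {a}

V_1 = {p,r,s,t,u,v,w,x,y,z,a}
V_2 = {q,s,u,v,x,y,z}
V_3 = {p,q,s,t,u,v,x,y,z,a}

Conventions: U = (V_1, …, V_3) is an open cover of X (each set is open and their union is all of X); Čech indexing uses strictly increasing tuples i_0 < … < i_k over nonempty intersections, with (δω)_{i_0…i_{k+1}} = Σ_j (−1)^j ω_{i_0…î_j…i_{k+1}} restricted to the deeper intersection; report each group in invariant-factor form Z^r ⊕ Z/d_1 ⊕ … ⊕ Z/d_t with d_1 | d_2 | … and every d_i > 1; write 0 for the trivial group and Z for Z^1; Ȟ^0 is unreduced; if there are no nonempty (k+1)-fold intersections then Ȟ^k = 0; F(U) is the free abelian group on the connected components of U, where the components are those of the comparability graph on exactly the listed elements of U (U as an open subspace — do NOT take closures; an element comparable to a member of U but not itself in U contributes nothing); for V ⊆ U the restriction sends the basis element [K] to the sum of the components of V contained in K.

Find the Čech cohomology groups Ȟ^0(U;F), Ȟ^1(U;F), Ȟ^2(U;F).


nerve of the cover:
  V12={s,u,v,x,y,z} V13={p,s,t,u,v,x,y,z,a} V23={q,s,u,v,x,y,z}
  V123={s,u,v,x,y,z}
components per intersection:
  V1: {p,s,t,u,v,x,y,z,a} {r} {w}
  V2: {q,s,u,v,x,y,z}
  V3: {p,q,s,t,u,v,x,y,z,a}
  V12: {s,v,x,y,z} {u}
  V13: {p,s,t,u,v,x,y,z,a}
  V23: {q,s,u,v,x,y,z}
  V123: {s,v,x,y,z} {u}
C dims 5,4,2; δ0: rk 2, SNF 1^2; δ1: rk 2, SNF 1^2
Ȟ^0 = (5 − 2) − 0 = 3, so Ȟ^0 ≅ Z^3
Ȟ^1 = (4 − 2) − 2 = 0, so Ȟ^1 ≅ 0
Ȟ^2 = (2 − 0) − 2 = 0, so Ȟ^2 ≅ 0

Ȟ^0 = Z^3; Ȟ^1 = 0; Ȟ^2 = 0


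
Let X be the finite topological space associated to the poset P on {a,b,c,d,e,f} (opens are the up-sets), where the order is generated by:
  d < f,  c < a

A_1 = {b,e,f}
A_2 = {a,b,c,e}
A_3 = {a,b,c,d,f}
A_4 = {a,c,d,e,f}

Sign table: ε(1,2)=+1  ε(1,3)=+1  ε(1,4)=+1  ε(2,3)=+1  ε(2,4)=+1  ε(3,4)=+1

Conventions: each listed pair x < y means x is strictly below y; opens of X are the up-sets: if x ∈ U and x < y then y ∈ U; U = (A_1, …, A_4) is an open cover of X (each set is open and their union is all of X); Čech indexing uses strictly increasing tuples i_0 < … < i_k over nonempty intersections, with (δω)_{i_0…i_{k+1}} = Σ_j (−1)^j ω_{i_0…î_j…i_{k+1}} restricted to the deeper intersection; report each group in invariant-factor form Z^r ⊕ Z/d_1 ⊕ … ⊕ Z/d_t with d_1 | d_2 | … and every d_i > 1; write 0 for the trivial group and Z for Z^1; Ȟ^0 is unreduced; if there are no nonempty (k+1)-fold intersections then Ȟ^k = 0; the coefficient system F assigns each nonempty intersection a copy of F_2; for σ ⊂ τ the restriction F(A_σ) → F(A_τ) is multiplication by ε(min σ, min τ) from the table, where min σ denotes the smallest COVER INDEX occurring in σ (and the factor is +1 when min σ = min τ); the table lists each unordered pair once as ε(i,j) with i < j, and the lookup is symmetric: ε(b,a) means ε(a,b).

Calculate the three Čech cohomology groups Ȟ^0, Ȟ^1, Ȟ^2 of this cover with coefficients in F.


Ȟ^0 ≅ Z/2, Ȟ^1 ≅ 0 and Ȟ^2 ≅ Z/2

cover nerve:
  A12={b,e} A13={b,f} A14={e,f} A23={a,b,c} A24={a,c,e} A34={a,c,d,f}
  A123={b} A124={e} A134={f} A234={a,c}
C dims 4,6,4; δ0: rk_F2 3; δ1: rk_F2 3
Ȟ^0: (4−3)−0=1 ⇒ Z/2
Ȟ^1: (6−3)−3=0 ⇒ 0
Ȟ^2: (4−0)−3=1 ⇒ Z/2


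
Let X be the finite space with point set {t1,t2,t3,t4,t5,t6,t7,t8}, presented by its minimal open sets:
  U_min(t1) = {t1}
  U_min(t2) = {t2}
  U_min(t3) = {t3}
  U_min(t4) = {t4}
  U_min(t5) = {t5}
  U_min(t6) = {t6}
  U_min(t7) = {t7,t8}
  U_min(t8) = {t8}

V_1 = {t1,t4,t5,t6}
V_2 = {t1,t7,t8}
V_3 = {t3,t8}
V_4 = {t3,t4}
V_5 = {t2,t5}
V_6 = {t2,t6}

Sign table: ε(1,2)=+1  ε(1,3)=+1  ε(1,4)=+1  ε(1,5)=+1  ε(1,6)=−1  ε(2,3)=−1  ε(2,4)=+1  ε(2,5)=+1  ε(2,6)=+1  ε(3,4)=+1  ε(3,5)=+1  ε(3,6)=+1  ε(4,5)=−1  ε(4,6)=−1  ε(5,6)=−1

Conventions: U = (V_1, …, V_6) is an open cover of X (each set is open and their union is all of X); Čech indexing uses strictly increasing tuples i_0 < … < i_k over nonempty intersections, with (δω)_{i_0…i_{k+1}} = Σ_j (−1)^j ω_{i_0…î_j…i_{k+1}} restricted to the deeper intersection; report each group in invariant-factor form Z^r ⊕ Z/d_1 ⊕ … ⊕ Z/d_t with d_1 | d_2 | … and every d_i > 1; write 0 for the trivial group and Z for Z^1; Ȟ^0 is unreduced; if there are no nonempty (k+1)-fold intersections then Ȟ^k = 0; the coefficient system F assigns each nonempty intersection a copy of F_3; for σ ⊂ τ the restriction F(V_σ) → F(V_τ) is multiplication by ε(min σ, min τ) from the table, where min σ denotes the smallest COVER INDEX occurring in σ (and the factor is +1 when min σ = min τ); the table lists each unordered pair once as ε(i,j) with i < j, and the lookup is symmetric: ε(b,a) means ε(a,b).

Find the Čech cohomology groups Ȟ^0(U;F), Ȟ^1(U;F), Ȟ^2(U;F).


Ȟ^0 = 0; Ȟ^1 = Z/3; Ȟ^2 = 0

intersection data:
  V12={t1} V14={t4} V15={t5} V16={t6} V23={t8} V34={t3} V56={t2}
C dims 6,7; δ0: rk_F3 6
Ȟ^0 = (6 − 6) − 0 = 0, so Ȟ^0 ≅ 0
Ȟ^1 = (7 − 0) − 6 = 1, so Ȟ^1 ≅ Z/3
Ȟ^2 = (0 − 0) − 0 = 0, so Ȟ^2 ≅ 0


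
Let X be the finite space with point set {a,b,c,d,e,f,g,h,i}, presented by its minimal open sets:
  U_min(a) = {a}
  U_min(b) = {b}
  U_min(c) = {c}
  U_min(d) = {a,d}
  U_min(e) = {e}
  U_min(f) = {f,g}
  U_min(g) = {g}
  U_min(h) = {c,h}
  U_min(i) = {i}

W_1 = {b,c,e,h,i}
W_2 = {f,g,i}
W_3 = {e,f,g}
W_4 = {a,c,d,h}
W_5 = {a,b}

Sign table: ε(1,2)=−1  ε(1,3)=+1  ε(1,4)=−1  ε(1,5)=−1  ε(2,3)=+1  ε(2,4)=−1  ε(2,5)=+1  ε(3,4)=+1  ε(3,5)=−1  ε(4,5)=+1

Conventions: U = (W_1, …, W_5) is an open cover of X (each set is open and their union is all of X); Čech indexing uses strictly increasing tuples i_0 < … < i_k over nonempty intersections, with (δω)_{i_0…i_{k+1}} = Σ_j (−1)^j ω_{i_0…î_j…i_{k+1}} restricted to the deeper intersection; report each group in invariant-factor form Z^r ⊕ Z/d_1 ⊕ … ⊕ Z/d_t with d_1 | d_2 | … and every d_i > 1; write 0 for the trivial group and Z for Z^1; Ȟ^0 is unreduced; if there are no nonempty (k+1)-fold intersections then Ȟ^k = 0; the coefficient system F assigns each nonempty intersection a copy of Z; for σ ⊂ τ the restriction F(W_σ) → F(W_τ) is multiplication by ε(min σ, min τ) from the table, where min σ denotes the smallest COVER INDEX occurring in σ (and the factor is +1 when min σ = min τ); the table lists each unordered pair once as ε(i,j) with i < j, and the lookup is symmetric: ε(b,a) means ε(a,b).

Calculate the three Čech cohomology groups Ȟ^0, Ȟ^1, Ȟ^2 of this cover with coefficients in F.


Ȟ^0(U;F) ≅ 0, Ȟ^1(U;F) ≅ Z ⊕ Z/2, Ȟ^2(U;F) ≅ 0

nonempty intersections:
  W12={i} W13={e} W14={c,h} W15={b} W23={f,g} W45={a}
C dims 5,6; δ0: rk 5, SNF 1^4·2
Ȟ^0: (5−5)−0=0 ⇒ 0
Ȟ^1: (6−0)−5=1 plus torsion [2] ⇒ Z ⊕ Z/2
Ȟ^2: (0−0)−0=0 ⇒ 0


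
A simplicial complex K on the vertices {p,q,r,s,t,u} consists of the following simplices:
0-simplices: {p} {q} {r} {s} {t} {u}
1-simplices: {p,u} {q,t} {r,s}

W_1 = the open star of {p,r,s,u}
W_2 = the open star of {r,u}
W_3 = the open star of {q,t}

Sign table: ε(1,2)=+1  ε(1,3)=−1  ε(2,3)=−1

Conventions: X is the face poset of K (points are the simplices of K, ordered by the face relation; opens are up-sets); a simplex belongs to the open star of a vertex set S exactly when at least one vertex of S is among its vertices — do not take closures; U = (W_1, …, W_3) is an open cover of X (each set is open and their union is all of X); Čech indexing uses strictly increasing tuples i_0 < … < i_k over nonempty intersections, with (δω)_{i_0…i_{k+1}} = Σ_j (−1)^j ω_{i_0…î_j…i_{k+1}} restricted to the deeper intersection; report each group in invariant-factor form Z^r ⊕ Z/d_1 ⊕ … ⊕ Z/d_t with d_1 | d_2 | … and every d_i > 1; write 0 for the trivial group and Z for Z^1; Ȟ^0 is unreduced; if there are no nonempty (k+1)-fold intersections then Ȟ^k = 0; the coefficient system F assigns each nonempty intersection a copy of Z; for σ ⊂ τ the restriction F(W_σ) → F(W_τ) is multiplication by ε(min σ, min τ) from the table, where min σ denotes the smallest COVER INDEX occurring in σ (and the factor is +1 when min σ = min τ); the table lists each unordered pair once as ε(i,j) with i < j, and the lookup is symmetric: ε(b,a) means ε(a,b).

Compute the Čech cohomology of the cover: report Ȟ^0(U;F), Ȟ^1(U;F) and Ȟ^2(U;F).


Ȟ^0(U;F) ≅ Z^2, Ȟ^1(U;F) ≅ 0 and Ȟ^2(U;F) ≅ 0

nerve simplices:
  W1={{p},{r},{s},{u},{p,u},{r,s}} W2={{r},{u},{p,u},{r,s}} W3={{q},{t},{q,t}}
  W12={{r},{u},{p,u},{r,s}}
C dims 3,1; δ0: rk 1, SNF 1^1
degree 0: 3−1−0 = 2 → Ȟ^0 ≅ Z^2
degree 1: 1−0−1 = 0 → Ȟ^1 ≅ 0
degree 2: 0−0−0 = 0 → Ȟ^2 ≅ 0


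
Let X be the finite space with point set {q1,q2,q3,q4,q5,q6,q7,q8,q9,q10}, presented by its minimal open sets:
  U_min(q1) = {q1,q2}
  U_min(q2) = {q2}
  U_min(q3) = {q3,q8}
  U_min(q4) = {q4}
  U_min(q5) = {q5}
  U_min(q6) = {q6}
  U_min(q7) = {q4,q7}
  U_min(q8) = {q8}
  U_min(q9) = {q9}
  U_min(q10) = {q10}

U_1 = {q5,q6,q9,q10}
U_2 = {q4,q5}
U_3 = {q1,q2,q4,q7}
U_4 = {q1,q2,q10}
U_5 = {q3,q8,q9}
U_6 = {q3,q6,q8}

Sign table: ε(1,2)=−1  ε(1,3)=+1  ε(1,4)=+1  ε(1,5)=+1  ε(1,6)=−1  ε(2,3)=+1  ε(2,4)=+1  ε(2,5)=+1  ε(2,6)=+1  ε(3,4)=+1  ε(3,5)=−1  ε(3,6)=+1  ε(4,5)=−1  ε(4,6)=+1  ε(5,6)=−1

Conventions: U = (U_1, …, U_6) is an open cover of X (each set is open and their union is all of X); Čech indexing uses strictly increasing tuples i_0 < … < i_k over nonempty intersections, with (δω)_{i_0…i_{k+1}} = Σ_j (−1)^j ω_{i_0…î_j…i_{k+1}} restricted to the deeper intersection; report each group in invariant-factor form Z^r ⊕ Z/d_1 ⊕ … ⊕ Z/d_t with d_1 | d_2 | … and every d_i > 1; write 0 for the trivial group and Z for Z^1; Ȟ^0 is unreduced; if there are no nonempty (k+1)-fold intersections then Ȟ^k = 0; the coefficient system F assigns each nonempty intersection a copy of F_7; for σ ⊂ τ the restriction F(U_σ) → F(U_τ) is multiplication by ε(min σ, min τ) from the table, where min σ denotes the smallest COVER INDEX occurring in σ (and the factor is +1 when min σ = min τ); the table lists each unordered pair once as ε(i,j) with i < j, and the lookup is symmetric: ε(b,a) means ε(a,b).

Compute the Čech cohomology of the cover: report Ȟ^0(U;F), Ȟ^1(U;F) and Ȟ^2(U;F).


Ȟ^0(U;F) ≅ 0,  Ȟ^1(U;F) ≅ Z/7,  Ȟ^2(U;F) ≅ 0

nerve of the cover:
  U12={q5} U14={q10} U15={q9} U16={q6} U23={q4} U34={q1,q2} U56={q3,q8}
C dims 6,7; δ0: rk_F7 6
Ȟ^0 = (6 − 6) − 0 = 0, so Ȟ^0 ≅ 0
Ȟ^1 = (7 − 0) − 6 = 1, so Ȟ^1 ≅ Z/7
Ȟ^2 = (0 − 0) − 0 = 0, so Ȟ^2 ≅ 0


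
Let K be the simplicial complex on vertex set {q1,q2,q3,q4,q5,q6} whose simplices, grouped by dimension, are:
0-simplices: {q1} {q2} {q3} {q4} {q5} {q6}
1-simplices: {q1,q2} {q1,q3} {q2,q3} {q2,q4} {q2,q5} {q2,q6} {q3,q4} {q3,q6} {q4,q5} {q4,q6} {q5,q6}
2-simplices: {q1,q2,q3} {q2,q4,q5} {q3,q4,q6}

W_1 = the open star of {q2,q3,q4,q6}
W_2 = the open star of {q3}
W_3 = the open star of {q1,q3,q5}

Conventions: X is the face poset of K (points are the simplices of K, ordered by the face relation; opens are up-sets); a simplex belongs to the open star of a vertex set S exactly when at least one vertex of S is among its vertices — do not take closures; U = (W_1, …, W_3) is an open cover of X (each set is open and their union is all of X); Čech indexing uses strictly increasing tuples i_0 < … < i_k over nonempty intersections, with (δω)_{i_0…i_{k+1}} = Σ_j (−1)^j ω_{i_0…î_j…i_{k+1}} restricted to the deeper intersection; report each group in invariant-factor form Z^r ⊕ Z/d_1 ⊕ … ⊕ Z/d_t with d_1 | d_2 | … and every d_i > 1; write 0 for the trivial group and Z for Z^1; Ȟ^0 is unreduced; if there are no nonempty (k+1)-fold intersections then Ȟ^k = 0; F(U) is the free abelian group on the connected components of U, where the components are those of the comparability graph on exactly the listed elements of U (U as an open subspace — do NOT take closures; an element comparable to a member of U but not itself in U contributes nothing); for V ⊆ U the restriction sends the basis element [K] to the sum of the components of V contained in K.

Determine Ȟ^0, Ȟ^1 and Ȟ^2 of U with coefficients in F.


Ȟ^0(U;F) ≅ Z,  Ȟ^1(U;F) ≅ Z,  Ȟ^2(U;F) ≅ 0

intersection data:
  W1={{q2},{q3},{q4},{q6},{q1,q2},{q1,q3},{q2,q3},{q2,q4},{q2,q5},{q2,q6},{q3,q4},{q3,q6},{q4,q5},{q4,q6},{q5,q6},{q1,q2,q3},{q2,q4,q5},{q3,q4,q6}} W2={{q3},{q1,q3},{q2,q3},{q3,q4},{q3,q6},{q1,q2,q3},{q3,q4,q6}} W3={{q1},{q3},{q5},{q1,q2},{q1,q3},{q2,q3},{q2,q5},{q3,q4},{q3,q6},{q4,q5},{q5,q6},{q1,q2,q3},{q2,q4,q5},{q3,q4,q6}}
  W12={{q3},{q1,q3},{q2,q3},{q3,q4},{q3,q6},{q1,q2,q3},{q3,q4,q6}} W13={{q3},{q1,q2},{q1,q3},{q2,q3},{q2,q5},{q3,q4},{q3,q6},{q4,q5},{q5,q6},{q1,q2,q3},{q2,q4,q5},{q3,q4,q6}} W23={{q3},{q1,q3},{q2,q3},{q3,q4},{q3,q6},{q1,q2,q3},{q3,q4,q6}}
  W123={{q3},{q1,q3},{q2,q3},{q3,q4},{q3,q6},{q1,q2,q3},{q3,q4,q6}}
components per intersection:
  W1: {{q2},{q3},{q4},{q6},{q1,q2},{q1,q3},{q2,q3},{q2,q4},{q2,q5},{q2,q6},{q3,q4},{q3,q6},{q4,q5},{q4,q6},{q5,q6},{q1,q2,q3},{q2,q4,q5},{q3,q4,q6}}
  W2: {{q3},{q1,q3},{q2,q3},{q3,q4},{q3,q6},{q1,q2,q3},{q3,q4,q6}}
  W3: {{q1},{q3},{q1,q2},{q1,q3},{q2,q3},{q3,q4},{q3,q6},{q1,q2,q3},{q3,q4,q6}} {{q5},{q2,q5},{q4,q5},{q5,q6},{q2,q4,q5}}
  W12: {{q3},{q1,q3},{q2,q3},{q3,q4},{q3,q6},{q1,q2,q3},{q3,q4,q6}}
  W13: {{q3},{q1,q2},{q1,q3},{q2,q3},{q3,q4},{q3,q6},{q1,q2,q3},{q3,q4,q6}} {{q2,q5},{q4,q5},{q2,q4,q5}} {{q5,q6}}
  W23: {{q3},{q1,q3},{q2,q3},{q3,q4},{q3,q6},{q1,q2,q3},{q3,q4,q6}}
  W123: {{q3},{q1,q3},{q2,q3},{q3,q4},{q3,q6},{q1,q2,q3},{q3,q4,q6}}
C dims 4,5,1; δ0: rk 3, SNF 1^3; δ1: rk 1, SNF 1^1
Ȟ^0 = (4 − 3) − 0 = 1, so Ȟ^0 ≅ Z
Ȟ^1 = (5 − 1) − 3 = 1, so Ȟ^1 ≅ Z
Ȟ^2 = (1 − 0) − 1 = 0, so Ȟ^2 ≅ 0


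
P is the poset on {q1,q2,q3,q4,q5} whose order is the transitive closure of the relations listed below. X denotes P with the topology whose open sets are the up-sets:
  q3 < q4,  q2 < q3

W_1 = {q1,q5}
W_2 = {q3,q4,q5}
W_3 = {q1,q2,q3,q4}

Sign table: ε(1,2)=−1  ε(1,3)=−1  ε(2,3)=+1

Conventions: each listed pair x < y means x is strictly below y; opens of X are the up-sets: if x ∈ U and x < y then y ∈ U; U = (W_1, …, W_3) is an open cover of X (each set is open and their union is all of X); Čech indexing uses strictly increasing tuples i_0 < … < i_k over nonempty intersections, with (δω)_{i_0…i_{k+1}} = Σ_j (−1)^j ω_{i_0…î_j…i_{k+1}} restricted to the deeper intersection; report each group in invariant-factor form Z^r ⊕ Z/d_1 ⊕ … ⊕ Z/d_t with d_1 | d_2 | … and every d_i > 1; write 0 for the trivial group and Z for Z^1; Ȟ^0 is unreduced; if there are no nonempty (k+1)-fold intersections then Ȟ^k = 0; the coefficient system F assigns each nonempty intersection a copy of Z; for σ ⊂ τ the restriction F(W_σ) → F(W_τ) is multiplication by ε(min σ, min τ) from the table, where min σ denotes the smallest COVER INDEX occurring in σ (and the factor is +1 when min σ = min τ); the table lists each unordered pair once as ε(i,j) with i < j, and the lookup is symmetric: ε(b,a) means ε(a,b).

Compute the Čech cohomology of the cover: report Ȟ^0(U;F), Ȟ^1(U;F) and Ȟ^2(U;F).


Ȟ^0 = Z, Ȟ^1 = Z, Ȟ^2 = 0

nonempty overlaps:
  W12={q5} W13={q1} W23={q3,q4}
C dims 3,3; δ0: rk 2, SNF 1^2
degree 0: 3−2−0 = 1 → Ȟ^0 ≅ Z
degree 1: 3−0−2 = 1 → Ȟ^1 ≅ Z
degree 2: 0−0−0 = 0 → Ȟ^2 ≅ 0


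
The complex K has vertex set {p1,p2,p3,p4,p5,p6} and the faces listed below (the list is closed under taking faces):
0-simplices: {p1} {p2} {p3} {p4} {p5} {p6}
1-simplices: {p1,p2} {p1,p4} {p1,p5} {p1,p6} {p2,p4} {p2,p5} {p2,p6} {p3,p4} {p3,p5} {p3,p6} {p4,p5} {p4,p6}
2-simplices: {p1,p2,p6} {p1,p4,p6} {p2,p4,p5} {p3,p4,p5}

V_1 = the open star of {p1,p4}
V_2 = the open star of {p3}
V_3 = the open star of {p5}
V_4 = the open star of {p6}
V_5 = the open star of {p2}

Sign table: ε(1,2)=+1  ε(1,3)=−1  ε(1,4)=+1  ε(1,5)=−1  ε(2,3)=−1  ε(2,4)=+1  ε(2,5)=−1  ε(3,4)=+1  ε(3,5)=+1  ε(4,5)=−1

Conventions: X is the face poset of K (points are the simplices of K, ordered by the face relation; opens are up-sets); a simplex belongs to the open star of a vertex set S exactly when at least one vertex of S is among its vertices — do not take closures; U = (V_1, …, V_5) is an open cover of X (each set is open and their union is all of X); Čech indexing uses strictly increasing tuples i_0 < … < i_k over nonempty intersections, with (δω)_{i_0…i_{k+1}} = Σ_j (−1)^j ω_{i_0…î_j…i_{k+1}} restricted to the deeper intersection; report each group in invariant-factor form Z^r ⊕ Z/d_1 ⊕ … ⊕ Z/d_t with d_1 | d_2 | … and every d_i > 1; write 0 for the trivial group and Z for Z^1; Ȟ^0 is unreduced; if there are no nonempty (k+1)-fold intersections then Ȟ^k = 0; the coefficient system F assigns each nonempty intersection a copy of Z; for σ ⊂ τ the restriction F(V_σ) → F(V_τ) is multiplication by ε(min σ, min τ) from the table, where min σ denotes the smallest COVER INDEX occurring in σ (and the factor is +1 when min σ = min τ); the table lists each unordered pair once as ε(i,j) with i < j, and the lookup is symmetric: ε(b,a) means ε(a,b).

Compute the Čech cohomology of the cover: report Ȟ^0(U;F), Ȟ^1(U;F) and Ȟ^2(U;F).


nonempty overlaps:
  V1={{p1},{p4},{p1,p2},{p1,p4},{p1,p5},{p1,p6},{p2,p4},{p3,p4},{p4,p5},{p4,p6},{p1,p2,p6},{p1,p4,p6},{p2,p4,p5},{p3,p4,p5}} V2={{p3},{p3,p4},{p3,p5},{p3,p6},{p3,p4,p5}} V3={{p5},{p1,p5},{p2,p5},{p3,p5},{p4,p5},{p2,p4,p5},{p3,p4,p5}} V4={{p6},{p1,p6},{p2,p6},{p3,p6},{p4,p6},{p1,p2,p6},{p1,p4,p6}} V5={{p2},{p1,p2},{p2,p4},{p2,p5},{p2,p6},{p1,p2,p6},{p2,p4,p5}}
  V12={{p3,p4},{p3,p4,p5}} V13={{p1,p5},{p4,p5},{p2,p4,p5},{p3,p4,p5}} V14={{p1,p6},{p4,p6},{p1,p2,p6},{p1,p4,p6}} V15={{p1,p2},{p2,p4},{p1,p2,p6},{p2,p4,p5}} V23={{p3,p5},{p3,p4,p5}} V24={{p3,p6}} V35={{p2,p5},{p2,p4,p5}} V45={{p2,p6},{p1,p2,p6}}
  V123={{p3,p4,p5}} V135={{p2,p4,p5}} V145={{p1,p2,p6}}
C dims 5,8,3; δ0: rk 4, SNF 1^4; δ1: rk 3, SNF 1^3
degree 0: 5−4−0 = 1 → Ȟ^0 ≅ Z
degree 1: 8−3−4 = 1 → Ȟ^1 ≅ Z
degree 2: 3−0−3 = 0 → Ȟ^2 ≅ 0

Ȟ^0 = Z,  Ȟ^1 = Z,  Ȟ^2 = 0


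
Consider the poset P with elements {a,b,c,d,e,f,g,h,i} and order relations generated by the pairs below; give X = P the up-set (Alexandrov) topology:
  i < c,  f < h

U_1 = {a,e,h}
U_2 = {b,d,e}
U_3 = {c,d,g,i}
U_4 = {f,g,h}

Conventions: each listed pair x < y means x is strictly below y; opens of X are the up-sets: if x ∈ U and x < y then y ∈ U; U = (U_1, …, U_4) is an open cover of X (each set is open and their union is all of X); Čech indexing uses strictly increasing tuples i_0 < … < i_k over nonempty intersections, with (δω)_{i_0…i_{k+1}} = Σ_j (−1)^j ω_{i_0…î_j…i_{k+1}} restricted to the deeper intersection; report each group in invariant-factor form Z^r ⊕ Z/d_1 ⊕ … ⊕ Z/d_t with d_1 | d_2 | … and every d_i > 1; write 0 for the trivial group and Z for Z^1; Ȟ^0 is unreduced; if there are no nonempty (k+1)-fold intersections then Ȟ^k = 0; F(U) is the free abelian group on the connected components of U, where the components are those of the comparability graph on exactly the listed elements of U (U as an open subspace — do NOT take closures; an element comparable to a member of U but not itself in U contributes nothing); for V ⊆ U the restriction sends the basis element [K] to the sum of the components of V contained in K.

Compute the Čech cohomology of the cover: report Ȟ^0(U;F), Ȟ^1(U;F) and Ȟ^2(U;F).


Ȟ^0 ≅ Z^7, Ȟ^1 ≅ 0 and Ȟ^2 ≅ 0

nonempty overlaps:
  U12={e} U14={h} U23={d} U34={g}
components per intersection:
  U1: {a} {e} {h}
  U2: {b} {d} {e}
  U3: {c,i} {d} {g}
  U4: {f,h} {g}
  U12: {e}
  U14: {h}
  U23: {d}
  U34: {g}
C dims 11,4; δ0: rk 4, SNF 1^4
degree 0: 11−4−0 = 7 → Ȟ^0 ≅ Z^7
degree 1: 4−0−4 = 0 → Ȟ^1 ≅ 0
degree 2: 0−0−0 = 0 → Ȟ^2 ≅ 0


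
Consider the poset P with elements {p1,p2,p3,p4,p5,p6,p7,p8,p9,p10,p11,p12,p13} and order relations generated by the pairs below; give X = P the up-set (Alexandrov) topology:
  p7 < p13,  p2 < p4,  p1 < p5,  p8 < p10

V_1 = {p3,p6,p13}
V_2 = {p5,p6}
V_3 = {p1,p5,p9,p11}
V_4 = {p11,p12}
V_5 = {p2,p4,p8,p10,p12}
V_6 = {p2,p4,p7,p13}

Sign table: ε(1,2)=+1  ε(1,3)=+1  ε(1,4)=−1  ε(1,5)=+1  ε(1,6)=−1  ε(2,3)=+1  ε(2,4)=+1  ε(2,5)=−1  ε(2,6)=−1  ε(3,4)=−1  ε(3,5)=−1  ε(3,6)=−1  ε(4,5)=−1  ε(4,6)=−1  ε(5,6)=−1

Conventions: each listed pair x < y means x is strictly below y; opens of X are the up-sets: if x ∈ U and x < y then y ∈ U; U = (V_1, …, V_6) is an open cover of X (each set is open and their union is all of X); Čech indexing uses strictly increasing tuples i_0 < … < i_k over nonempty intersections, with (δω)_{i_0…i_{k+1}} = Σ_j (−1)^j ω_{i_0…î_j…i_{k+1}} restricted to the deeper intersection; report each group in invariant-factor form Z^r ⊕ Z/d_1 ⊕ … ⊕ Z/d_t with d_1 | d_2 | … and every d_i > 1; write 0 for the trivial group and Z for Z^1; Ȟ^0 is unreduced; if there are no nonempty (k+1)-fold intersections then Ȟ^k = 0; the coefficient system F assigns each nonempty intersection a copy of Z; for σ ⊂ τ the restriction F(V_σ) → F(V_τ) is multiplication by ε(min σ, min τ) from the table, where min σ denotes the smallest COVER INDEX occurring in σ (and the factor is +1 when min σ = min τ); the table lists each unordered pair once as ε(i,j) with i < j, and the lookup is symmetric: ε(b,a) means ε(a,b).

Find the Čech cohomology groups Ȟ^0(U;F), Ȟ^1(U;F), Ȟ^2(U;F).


Ȟ^0(U;F) ≅ Z,  Ȟ^1(U;F) ≅ Z,  Ȟ^2(U;F) ≅ 0

intersection data:
  V12={p6} V16={p13} V23={p5} V34={p11} V45={p12} V56={p2,p4}
C dims 6,6; δ0: rk 5, SNF 1^5
Ȟ^0 = (6 − 5) − 0 = 1, so Ȟ^0 ≅ Z
Ȟ^1 = (6 − 0) − 5 = 1, so Ȟ^1 ≅ Z
Ȟ^2 = (0 − 0) − 0 = 0, so Ȟ^2 ≅ 0


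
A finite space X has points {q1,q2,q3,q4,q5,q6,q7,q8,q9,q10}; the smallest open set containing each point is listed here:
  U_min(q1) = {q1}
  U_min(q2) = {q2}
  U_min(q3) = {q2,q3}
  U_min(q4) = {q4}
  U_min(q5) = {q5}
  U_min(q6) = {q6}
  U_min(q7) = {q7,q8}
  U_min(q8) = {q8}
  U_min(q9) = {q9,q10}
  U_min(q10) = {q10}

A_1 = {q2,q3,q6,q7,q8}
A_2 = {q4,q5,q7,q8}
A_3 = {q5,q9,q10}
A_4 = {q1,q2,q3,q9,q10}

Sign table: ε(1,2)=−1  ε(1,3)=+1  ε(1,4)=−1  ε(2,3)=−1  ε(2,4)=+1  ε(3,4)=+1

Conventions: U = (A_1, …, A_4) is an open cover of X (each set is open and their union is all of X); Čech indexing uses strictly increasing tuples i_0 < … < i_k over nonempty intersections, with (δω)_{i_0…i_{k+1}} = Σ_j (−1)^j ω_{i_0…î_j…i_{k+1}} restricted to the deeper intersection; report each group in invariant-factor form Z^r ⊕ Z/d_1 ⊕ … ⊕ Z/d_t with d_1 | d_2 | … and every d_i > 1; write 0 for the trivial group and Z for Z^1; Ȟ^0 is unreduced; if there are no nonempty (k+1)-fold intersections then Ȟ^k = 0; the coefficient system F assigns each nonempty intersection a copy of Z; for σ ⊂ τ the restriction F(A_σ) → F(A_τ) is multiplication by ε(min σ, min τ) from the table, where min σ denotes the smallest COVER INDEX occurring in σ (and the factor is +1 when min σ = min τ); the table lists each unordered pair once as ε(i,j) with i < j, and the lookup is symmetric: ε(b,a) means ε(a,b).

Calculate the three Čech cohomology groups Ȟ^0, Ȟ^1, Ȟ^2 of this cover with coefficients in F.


Ȟ^0 = 0, Ȟ^1 = Z/2 and Ȟ^2 = 0

nonempty intersections:
  A12={q7,q8} A14={q2,q3} A23={q5} A34={q9,q10}
C dims 4,4; δ0: rk 4, SNF 1^3·2
Ȟ^0: (4−4)−0=0 ⇒ 0
Ȟ^1: (4−0)−4=0 plus torsion [2] ⇒ Z/2
Ȟ^2: (0−0)−0=0 ⇒ 0


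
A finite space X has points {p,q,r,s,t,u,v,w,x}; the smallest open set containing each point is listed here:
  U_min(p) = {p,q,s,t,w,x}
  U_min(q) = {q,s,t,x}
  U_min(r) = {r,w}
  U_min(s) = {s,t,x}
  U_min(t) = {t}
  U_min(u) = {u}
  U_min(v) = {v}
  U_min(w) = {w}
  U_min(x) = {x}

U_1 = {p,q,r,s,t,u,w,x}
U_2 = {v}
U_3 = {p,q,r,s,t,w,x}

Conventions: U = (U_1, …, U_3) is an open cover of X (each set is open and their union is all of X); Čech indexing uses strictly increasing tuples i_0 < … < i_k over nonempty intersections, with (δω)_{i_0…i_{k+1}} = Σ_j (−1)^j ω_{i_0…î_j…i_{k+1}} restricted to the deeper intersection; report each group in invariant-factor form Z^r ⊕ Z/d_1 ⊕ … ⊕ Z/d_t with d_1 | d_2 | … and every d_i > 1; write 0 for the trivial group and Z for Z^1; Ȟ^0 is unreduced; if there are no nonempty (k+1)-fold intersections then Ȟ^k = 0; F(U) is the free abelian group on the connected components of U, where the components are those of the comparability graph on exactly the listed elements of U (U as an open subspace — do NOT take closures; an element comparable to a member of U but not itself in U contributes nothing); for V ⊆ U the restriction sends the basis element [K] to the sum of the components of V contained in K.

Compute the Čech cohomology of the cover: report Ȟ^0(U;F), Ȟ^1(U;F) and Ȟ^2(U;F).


nonempty intersections:
  U13={p,q,r,s,t,w,x}
components per intersection:
  U1: {p,q,r,s,t,w,x} {u}
  U2: {v}
  U3: {p,q,r,s,t,w,x}
  U13: {p,q,r,s,t,w,x}
C dims 4,1; δ0: rk 1, SNF 1^1
Ȟ^0: (4−1)−0=3 ⇒ Z^3
Ȟ^1: (1−0)−1=0 ⇒ 0
Ȟ^2: (0−0)−0=0 ⇒ 0

Ȟ^0 = Z^3,  Ȟ^1 = 0,  Ȟ^2 = 0


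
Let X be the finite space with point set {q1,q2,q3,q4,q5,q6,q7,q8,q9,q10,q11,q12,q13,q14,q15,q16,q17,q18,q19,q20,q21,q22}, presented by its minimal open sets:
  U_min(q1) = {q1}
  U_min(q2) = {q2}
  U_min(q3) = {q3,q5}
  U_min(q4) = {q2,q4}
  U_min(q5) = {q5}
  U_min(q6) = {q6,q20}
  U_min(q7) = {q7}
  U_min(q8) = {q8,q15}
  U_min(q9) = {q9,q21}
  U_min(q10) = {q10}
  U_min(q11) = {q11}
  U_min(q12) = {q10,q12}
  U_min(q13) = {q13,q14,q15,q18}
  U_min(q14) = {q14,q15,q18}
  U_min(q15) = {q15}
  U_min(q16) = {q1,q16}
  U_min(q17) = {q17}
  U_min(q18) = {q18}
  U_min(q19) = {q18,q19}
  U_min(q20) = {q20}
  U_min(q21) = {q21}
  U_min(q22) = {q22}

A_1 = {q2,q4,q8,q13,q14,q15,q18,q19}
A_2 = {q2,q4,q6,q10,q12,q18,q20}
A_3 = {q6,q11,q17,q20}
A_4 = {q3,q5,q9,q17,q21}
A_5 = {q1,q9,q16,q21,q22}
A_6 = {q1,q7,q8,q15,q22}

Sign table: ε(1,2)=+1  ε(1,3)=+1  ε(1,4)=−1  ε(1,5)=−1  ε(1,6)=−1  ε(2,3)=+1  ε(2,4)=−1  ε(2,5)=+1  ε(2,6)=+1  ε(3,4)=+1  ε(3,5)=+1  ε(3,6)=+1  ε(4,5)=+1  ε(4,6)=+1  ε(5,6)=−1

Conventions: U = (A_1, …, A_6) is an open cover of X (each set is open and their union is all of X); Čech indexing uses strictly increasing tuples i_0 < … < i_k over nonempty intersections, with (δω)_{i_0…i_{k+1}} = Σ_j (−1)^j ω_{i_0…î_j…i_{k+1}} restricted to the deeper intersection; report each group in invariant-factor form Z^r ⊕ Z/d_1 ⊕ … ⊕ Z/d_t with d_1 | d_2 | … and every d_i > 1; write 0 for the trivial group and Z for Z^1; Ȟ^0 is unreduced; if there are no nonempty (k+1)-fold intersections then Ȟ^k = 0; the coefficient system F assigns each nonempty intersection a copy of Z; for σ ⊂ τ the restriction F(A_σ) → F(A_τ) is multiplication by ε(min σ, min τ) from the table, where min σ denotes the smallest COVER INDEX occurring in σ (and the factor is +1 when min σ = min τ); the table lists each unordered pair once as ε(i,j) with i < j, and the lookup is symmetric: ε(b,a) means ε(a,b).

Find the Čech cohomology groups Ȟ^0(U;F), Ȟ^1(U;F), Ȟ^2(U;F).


Ȟ^0 ≅ Z; Ȟ^1 ≅ Z; Ȟ^2 ≅ 0

cover nerve:
  A12={q2,q4,q18} A16={q8,q15} A23={q6,q20} A34={q17} A45={q9,q21} A56={q1,q22}
C dims 6,6; δ0: rk 5, SNF 1^5
Ȟ^0: (6−5)−0=1 ⇒ Z
Ȟ^1: (6−0)−5=1 ⇒ Z
Ȟ^2: (0−0)−0=0 ⇒ 0


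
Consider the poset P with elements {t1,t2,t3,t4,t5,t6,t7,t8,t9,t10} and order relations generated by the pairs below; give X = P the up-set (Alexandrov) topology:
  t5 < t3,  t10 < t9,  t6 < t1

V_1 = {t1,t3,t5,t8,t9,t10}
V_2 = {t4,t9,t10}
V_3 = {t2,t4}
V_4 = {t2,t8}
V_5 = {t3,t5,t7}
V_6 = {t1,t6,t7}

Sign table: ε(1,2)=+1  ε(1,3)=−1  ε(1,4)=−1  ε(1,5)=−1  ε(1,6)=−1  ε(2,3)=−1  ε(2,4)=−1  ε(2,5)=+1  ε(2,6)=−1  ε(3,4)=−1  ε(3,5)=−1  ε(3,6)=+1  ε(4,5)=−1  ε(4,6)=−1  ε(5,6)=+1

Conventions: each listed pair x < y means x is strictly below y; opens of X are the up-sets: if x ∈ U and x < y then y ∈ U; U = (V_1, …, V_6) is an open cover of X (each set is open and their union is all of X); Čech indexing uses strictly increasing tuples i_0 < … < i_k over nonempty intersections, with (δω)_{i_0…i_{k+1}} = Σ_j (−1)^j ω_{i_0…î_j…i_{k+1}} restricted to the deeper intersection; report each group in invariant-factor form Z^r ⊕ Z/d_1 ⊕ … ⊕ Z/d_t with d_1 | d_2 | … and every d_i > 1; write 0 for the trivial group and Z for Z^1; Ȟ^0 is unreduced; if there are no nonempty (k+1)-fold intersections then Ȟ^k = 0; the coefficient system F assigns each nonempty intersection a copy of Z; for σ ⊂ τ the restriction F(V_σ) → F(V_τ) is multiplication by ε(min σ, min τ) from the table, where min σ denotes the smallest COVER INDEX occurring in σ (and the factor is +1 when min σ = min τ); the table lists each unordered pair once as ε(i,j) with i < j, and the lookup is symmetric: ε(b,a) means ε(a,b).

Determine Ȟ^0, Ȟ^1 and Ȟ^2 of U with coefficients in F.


Ȟ^0(U;F) ≅ 0, Ȟ^1(U;F) ≅ Z ⊕ Z/2, Ȟ^2(U;F) ≅ 0

nonempty overlaps:
  V12={t9,t10} V14={t8} V15={t3,t5} V16={t1} V23={t4} V34={t2} V56={t7}
C dims 6,7; δ0: rk 6, SNF 1^5·2
degree 0: 6−6−0 = 0 → Ȟ^0 ≅ 0
degree 1: 7−0−6 = 1 plus torsion [2] → Ȟ^1 ≅ Z ⊕ Z/2
degree 2: 0−0−0 = 0 → Ȟ^2 ≅ 0


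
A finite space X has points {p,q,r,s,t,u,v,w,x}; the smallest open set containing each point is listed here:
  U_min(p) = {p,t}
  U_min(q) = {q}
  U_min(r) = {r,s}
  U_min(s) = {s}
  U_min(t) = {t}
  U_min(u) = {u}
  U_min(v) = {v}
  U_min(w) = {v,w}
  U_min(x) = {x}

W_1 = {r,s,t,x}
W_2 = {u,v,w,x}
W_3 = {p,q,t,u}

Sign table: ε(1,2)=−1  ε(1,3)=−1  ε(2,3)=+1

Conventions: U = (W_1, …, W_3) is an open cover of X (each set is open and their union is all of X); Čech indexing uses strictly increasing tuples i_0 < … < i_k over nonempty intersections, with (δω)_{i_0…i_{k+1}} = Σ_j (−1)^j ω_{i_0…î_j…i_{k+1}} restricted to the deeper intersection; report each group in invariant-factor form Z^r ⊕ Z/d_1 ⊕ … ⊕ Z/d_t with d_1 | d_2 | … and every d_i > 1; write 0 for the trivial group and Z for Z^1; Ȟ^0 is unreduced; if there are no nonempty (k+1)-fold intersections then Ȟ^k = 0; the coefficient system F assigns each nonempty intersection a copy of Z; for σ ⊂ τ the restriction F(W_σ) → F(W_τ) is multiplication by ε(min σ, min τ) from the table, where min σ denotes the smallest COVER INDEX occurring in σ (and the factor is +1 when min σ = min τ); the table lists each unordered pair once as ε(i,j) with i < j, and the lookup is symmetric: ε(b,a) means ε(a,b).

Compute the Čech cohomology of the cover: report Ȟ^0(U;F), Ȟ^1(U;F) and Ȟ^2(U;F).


nonempty overlaps:
  W12={x} W13={t} W23={u}
C dims 3,3; δ0: rk 2, SNF 1^2
degree 0: 3−2−0 = 1 → Ȟ^0 ≅ Z
degree 1: 3−0−2 = 1 → Ȟ^1 ≅ Z
degree 2: 0−0−0 = 0 → Ȟ^2 ≅ 0

Ȟ^0 = Z; Ȟ^1 = Z; Ȟ^2 = 0


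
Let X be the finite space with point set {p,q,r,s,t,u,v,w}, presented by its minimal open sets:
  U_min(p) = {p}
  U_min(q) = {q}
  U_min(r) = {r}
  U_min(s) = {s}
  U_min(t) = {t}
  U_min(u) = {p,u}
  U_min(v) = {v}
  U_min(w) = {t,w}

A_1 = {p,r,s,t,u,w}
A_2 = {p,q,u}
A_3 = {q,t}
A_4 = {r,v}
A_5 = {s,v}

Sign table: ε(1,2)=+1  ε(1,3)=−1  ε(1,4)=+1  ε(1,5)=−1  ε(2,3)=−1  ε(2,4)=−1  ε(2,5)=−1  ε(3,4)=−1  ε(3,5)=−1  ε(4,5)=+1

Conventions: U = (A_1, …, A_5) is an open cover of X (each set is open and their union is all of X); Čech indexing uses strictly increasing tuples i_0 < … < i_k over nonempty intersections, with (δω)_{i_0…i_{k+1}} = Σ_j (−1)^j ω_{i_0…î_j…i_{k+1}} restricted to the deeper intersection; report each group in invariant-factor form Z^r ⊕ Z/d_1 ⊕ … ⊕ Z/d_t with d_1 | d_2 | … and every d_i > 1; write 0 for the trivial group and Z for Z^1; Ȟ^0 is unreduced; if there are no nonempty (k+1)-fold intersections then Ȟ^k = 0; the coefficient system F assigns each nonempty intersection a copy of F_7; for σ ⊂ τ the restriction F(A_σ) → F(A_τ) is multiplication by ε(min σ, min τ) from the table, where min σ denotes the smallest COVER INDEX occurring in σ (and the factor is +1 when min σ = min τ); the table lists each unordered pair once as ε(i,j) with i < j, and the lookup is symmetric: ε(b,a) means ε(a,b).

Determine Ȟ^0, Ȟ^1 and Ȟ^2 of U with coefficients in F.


Ȟ^0(U;F) ≅ 0, Ȟ^1(U;F) ≅ Z/7 and Ȟ^2(U;F) ≅ 0

intersection data:
  A12={p,u} A13={t} A14={r} A15={s} A23={q} A45={v}
C dims 5,6; δ0: rk_F7 5
Ȟ^0 = (5 − 5) − 0 = 0, so Ȟ^0 ≅ 0
Ȟ^1 = (6 − 0) − 5 = 1, so Ȟ^1 ≅ Z/7
Ȟ^2 = (0 − 0) − 0 = 0, so Ȟ^2 ≅ 0


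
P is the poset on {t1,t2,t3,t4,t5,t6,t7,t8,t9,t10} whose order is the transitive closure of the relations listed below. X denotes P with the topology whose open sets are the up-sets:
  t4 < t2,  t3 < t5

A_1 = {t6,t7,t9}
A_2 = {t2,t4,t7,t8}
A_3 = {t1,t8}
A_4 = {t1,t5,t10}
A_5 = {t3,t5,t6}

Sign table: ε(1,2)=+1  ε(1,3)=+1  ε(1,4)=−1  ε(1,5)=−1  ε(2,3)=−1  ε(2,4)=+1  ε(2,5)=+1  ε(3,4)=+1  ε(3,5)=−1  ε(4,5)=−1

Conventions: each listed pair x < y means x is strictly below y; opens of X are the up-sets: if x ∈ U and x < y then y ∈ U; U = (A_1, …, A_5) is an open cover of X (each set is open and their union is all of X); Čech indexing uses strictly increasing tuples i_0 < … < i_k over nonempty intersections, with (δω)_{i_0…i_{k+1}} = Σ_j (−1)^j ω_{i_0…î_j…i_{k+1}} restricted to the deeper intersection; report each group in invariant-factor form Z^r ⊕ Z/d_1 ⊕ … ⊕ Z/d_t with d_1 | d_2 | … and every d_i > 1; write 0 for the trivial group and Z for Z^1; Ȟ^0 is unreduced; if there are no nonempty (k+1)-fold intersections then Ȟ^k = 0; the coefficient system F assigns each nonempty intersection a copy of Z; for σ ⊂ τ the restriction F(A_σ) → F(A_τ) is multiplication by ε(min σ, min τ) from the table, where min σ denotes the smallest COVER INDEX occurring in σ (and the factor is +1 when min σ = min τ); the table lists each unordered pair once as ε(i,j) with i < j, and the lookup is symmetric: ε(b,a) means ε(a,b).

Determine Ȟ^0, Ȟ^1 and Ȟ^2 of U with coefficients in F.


cover nerve:
  A12={t7} A15={t6} A23={t8} A34={t1} A45={t5}
C dims 5,5; δ0: rk 5, SNF 1^4·2
Ȟ^0: (5−5)−0=0 ⇒ 0
Ȟ^1: (5−0)−5=0 plus torsion [2] ⇒ Z/2
Ȟ^2: (0−0)−0=0 ⇒ 0

Ȟ^0 = 0, Ȟ^1 = Z/2, Ȟ^2 = 0


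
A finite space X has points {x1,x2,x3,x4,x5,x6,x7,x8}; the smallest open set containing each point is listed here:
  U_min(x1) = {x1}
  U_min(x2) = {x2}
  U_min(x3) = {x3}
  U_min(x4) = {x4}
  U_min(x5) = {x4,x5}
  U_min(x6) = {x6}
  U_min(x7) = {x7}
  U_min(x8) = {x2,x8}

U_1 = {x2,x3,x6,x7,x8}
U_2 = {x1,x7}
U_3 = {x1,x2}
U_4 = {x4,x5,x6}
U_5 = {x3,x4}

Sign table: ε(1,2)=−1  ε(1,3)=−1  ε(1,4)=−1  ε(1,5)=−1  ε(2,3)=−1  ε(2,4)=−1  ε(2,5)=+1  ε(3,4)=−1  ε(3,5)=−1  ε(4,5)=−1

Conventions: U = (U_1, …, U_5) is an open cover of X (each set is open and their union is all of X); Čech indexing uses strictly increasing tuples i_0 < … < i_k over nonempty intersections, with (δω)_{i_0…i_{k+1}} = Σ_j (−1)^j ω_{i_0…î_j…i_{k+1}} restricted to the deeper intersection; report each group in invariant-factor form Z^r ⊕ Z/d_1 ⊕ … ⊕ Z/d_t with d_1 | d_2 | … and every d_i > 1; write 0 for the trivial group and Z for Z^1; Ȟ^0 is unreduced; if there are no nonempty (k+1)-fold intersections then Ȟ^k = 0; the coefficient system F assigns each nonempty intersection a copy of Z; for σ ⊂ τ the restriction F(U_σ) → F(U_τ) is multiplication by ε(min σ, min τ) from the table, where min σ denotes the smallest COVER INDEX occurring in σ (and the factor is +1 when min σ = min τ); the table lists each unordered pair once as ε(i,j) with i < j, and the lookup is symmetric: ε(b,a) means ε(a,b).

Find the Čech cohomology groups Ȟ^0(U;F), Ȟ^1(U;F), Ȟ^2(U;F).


nerve of the cover:
  U12={x7} U13={x2} U14={x6} U15={x3} U23={x1} U45={x4}
C dims 5,6; δ0: rk 5, SNF 1^4·2
Ȟ^0 = (5 − 5) − 0 = 0, so Ȟ^0 ≅ 0
Ȟ^1 = (6 − 0) − 5 = 1 plus torsion [2], so Ȟ^1 ≅ Z ⊕ Z/2
Ȟ^2 = (0 − 0) − 0 = 0, so Ȟ^2 ≅ 0

Ȟ^0 ≅ 0; Ȟ^1 ≅ Z ⊕ Z/2; Ȟ^2 ≅ 0


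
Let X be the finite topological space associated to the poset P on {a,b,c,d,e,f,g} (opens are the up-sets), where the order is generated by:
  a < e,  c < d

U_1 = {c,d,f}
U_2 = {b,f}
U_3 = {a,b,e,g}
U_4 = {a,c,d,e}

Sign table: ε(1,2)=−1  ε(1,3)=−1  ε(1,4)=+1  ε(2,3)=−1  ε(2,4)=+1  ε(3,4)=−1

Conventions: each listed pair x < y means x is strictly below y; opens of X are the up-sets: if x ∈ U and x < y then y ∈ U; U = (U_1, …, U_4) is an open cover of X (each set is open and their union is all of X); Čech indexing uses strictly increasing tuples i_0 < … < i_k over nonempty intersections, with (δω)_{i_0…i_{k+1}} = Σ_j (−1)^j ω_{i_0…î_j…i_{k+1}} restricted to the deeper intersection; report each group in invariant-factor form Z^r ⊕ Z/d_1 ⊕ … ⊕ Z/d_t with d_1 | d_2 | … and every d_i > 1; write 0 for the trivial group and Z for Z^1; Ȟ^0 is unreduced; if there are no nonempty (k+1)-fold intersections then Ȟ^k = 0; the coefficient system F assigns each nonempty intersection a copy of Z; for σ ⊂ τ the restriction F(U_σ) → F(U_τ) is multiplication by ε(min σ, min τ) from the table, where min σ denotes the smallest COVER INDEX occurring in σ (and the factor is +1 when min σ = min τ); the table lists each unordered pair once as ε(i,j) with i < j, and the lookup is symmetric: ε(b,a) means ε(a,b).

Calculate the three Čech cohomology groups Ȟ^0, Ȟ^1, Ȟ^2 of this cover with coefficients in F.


cover nerve:
  U12={f} U14={c,d} U23={b} U34={a,e}
C dims 4,4; δ0: rk 4, SNF 1^3·2
Ȟ^0: (4−4)−0=0 ⇒ 0
Ȟ^1: (4−0)−4=0 plus torsion [2] ⇒ Z/2
Ȟ^2: (0−0)−0=0 ⇒ 0

Ȟ^0(U;F) ≅ 0, Ȟ^1(U;F) ≅ Z/2 and Ȟ^2(U;F) ≅ 0


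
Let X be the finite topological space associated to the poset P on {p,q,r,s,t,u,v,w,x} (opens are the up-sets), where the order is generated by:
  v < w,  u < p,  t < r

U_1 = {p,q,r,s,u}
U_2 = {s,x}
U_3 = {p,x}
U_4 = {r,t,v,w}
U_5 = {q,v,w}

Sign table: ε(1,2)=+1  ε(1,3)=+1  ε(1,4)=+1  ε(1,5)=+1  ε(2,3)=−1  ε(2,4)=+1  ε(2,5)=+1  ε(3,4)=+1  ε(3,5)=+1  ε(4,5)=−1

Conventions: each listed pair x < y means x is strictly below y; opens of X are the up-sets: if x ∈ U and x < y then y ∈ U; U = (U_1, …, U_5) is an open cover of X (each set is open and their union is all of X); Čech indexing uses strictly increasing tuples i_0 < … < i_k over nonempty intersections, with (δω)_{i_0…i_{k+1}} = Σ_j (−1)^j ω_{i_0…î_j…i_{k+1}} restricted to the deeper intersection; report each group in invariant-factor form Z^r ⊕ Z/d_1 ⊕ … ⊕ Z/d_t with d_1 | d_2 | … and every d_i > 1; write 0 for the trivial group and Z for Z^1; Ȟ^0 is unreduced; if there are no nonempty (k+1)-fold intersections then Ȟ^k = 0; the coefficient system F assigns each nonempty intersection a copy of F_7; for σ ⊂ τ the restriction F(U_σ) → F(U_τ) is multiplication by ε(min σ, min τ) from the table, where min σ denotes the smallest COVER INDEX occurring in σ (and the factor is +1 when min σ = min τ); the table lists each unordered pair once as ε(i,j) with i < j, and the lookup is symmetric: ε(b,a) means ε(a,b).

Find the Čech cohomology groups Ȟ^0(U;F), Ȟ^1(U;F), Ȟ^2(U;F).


Ȟ^0 = 0,  Ȟ^1 = Z/7,  Ȟ^2 = 0

nonempty intersections:
  U12={s} U13={p} U14={r} U15={q} U23={x} U45={v,w}
C dims 5,6; δ0: rk_F7 5
Ȟ^0: (5−5)−0=0 ⇒ 0
Ȟ^1: (6−0)−5=1 ⇒ Z/7
Ȟ^2: (0−0)−0=0 ⇒ 0
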